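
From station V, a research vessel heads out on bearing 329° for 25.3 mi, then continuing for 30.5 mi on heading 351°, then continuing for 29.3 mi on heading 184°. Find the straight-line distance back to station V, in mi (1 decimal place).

30.1 mi

Leg 1 (329°, 25.3 mi): east 25.3 sin 329° = -13.03, north 25.3 cos 329° = 21.69
Leg 2 (351°, 30.5 mi): east 30.5 sin 351° = -4.77, north 30.5 cos 351° = 30.12
Leg 3 (184°, 29.3 mi): east 29.3 sin 184° = -2.04, north 29.3 cos 184° = -29.23
Net: -19.85 east, 22.58 north. Distance = √((-19.85)² + (22.58)²) = 30.063 mi.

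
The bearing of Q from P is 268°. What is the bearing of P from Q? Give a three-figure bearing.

088°

Back-bearing = 268° − 180° = 088°.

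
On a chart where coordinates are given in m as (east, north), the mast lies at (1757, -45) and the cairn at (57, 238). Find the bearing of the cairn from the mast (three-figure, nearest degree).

Δeast = 57 − 1757 = -1700.00; Δnorth = 238 − -45 = 283.00.
Bearing = atan2(Δeast, Δnorth) mod 360° = 279.45° ≈ 279°.

279°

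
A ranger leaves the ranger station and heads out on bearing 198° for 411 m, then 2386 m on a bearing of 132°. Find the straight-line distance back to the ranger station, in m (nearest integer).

Leg 1 (198°, 411 m): east 411 sin 198° = -127.01, north 411 cos 198° = -390.88
Leg 2 (132°, 2386 m): east 2386 sin 132° = 1773.14, north 2386 cos 132° = -1596.55
Net: 1646.14 east, -1987.43 north. Distance = √((1646.14)² + (-1987.43)²) = 2580.629 m.

2581 m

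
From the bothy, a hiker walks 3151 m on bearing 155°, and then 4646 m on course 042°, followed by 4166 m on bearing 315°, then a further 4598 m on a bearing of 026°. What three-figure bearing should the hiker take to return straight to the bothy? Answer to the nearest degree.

205°

Leg 1 (155°, 3151 m): east 3151 sin 155° = 1331.67, north 3151 cos 155° = -2855.78
Leg 2 (042°, 4646 m): east 4646 sin 42° = 3108.78, north 4646 cos 42° = 3452.65
Leg 3 (315°, 4166 m): east 4166 sin 315° = -2945.81, north 4166 cos 315° = 2945.81
Leg 4 (026°, 4598 m): east 4598 sin 26° = 2015.63, north 4598 cos 26° = 4132.66
Net displacement: 3510.27 east, 7675.34 north. Direction back to start is (-3510.27, -7675.34): bearing = atan2(-3510.27, -7675.34) mod 360° = 204.58° ≈ 205°.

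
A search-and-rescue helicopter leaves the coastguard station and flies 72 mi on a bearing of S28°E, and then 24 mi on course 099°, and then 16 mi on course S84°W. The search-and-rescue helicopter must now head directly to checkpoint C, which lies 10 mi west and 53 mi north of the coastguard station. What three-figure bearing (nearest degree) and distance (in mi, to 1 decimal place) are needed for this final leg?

Leg 1 (S28°E, 72 mi): east 72 sin 152° = 33.80, north 72 cos 152° = -63.57
Leg 2 (099°, 24 mi): east 24 sin 99° = 23.70, north 24 cos 99° = -3.75
Leg 3 (S84°W, 16 mi): east 16 sin 264° = -15.91, north 16 cos 264° = -1.67
Current position: (41.59, -69.00). Target: (-10, 53). Remaining: Δeast = -51.59, Δnorth = 122.00.
Bearing = atan2(-51.59, 122.00) mod 360° = 337.08°; distance = √((-51.59)² + (122.00)²) = 132.460 mi.

337°, 132.5 mi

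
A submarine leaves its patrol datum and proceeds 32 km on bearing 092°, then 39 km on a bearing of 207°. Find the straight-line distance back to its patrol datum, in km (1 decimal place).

38.6 km

Leg 1 (092°, 32 km): east 32 sin 92° = 31.98, north 32 cos 92° = -1.12
Leg 2 (207°, 39 km): east 39 sin 207° = -17.71, north 39 cos 207° = -34.75
Net: 14.27 east, -35.87 north. Distance = √((14.27)² + (-35.87)²) = 38.602 km.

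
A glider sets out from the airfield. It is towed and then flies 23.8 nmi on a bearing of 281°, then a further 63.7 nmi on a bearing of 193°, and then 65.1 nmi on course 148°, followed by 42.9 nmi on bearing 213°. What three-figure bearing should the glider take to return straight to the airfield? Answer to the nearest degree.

010°

Leg 1 (281°, 23.8 nmi): east 23.8 sin 281° = -23.36, north 23.8 cos 281° = 4.54
Leg 2 (193°, 63.7 nmi): east 63.7 sin 193° = -14.33, north 63.7 cos 193° = -62.07
Leg 3 (148°, 65.1 nmi): east 65.1 sin 148° = 34.50, north 65.1 cos 148° = -55.21
Leg 4 (213°, 42.9 nmi): east 42.9 sin 213° = -23.37, north 42.9 cos 213° = -35.98
Net displacement: -26.56 east, -148.71 north. Direction back to start is (26.56, 148.71): bearing = atan2(26.56, 148.71) mod 360° = 10.13° ≈ 010°.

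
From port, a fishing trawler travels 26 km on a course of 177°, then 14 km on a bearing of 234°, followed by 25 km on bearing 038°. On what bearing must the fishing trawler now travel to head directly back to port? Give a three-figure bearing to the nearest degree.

Leg 1 (177°, 26 km): east 26 sin 177° = 1.36, north 26 cos 177° = -25.96
Leg 2 (234°, 14 km): east 14 sin 234° = -11.33, north 14 cos 234° = -8.23
Leg 3 (038°, 25 km): east 25 sin 38° = 15.39, north 25 cos 38° = 19.70
Net displacement: 5.43 east, -14.49 north. Direction back to start is (-5.43, 14.49): bearing = atan2(-5.43, 14.49) mod 360° = 339.47° ≈ 339°.

339°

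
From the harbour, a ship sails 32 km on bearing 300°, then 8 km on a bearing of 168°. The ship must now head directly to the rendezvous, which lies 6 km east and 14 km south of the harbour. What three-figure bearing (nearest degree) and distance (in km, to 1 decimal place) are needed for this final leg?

Leg 1 (300°, 32 km): east 32 sin 300° = -27.71, north 32 cos 300° = 16.00
Leg 2 (168°, 8 km): east 8 sin 168° = 1.66, north 8 cos 168° = -7.83
Current position: (-26.05, 8.17). Target: (6, -14). Remaining: Δeast = 32.05, Δnorth = -22.17.
Bearing = atan2(32.05, -22.17) mod 360° = 124.68°; distance = √((32.05)² + (-22.17)²) = 38.973 km.

125°, 39.0 km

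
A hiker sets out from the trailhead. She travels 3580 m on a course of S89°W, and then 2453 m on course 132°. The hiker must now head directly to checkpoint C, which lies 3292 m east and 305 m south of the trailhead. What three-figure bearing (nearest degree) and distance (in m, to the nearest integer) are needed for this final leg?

075°, 5239 m

Leg 1 (S89°W, 3580 m): east 3580 sin 269° = -3579.45, north 3580 cos 269° = -62.48
Leg 2 (132°, 2453 m): east 2453 sin 132° = 1822.93, north 2453 cos 132° = -1641.38
Current position: (-1756.52, -1703.86). Target: (3292, -305). Remaining: Δeast = 5048.52, Δnorth = 1398.86.
Bearing = atan2(5048.52, 1398.86) mod 360° = 74.51°; distance = √((5048.52)² + (1398.86)²) = 5238.736 m.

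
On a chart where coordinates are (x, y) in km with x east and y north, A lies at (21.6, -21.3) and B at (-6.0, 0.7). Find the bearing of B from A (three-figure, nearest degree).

309°

Δeast = -6.0 − 21.6 = -27.60; Δnorth = 0.7 − -21.3 = 22.00.
Bearing = atan2(Δeast, Δnorth) mod 360° = 308.56° ≈ 309°.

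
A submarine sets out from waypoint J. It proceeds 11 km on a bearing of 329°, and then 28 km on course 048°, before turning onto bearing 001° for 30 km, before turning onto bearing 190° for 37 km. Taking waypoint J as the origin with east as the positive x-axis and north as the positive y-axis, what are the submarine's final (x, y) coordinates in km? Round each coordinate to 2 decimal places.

(9.24, 21.72)

Leg 1 (329°, 11 km): east 11 sin 329° = -5.67, north 11 cos 329° = 9.43
Leg 2 (048°, 28 km): east 28 sin 48° = 20.81, north 28 cos 48° = 18.74
Leg 3 (001°, 30 km): east 30 sin 1° = 0.52, north 30 cos 1° = 30.00
Leg 4 (190°, 37 km): east 37 sin 190° = -6.42, north 37 cos 190° = -36.44
Summing: 9.24 km east, 21.72 km north → (9.24, 21.72).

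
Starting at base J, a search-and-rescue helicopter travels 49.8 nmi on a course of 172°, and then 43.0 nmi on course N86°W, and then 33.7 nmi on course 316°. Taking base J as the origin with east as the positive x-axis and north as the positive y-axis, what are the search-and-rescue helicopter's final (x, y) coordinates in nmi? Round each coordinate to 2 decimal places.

Leg 1 (172°, 49.8 nmi): east 49.8 sin 172° = 6.93, north 49.8 cos 172° = -49.32
Leg 2 (N86°W, 43.0 nmi): east 43.0 sin 274° = -42.90, north 43.0 cos 274° = 3.00
Leg 3 (316°, 33.7 nmi): east 33.7 sin 316° = -23.41, north 33.7 cos 316° = 24.24
Summing: -59.37 nmi east, -22.07 nmi north → (-59.37, -22.07).

(-59.37, -22.07)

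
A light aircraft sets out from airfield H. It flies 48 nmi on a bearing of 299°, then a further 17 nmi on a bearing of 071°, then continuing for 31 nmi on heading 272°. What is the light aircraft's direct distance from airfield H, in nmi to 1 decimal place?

64.3 nmi

Leg 1 (299°, 48 nmi): east 48 sin 299° = -41.98, north 48 cos 299° = 23.27
Leg 2 (071°, 17 nmi): east 17 sin 71° = 16.07, north 17 cos 71° = 5.53
Leg 3 (272°, 31 nmi): east 31 sin 272° = -30.98, north 31 cos 272° = 1.08
Net: -56.89 east, 29.89 north. Distance = √((-56.89)² + (29.89)²) = 64.262 nmi.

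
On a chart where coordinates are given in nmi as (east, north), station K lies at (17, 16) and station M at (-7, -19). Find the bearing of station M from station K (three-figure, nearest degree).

Δeast = -7 − 17 = -24.00; Δnorth = -19 − 16 = -35.00.
Bearing = atan2(Δeast, Δnorth) mod 360° = 214.44° ≈ 214°.

214°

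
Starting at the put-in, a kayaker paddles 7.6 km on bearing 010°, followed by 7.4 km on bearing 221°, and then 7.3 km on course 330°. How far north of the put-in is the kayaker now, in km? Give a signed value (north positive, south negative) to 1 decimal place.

8.2 km

Leg 1 (010°, 7.6 km): east 7.6 sin 10° = 1.32, north 7.6 cos 10° = 7.48
Leg 2 (221°, 7.4 km): east 7.4 sin 221° = -4.85, north 7.4 cos 221° = -5.58
Leg 3 (330°, 7.3 km): east 7.3 sin 330° = -3.65, north 7.3 cos 330° = 6.32
Net north component: 8.22 km.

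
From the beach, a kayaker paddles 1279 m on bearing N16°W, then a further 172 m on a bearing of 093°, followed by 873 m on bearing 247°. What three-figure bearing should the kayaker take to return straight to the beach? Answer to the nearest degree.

Leg 1 (N16°W, 1279 m): east 1279 sin 344° = -352.54, north 1279 cos 344° = 1229.45
Leg 2 (093°, 172 m): east 172 sin 93° = 171.76, north 172 cos 93° = -9.00
Leg 3 (247°, 873 m): east 873 sin 247° = -803.60, north 873 cos 247° = -341.11
Net displacement: -984.38 east, 879.34 north. Direction back to start is (984.38, -879.34): bearing = atan2(984.38, -879.34) mod 360° = 131.77° ≈ 132°.

132°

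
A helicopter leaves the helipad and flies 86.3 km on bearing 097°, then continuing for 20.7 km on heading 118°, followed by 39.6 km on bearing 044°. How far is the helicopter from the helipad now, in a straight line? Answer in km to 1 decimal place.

Leg 1 (097°, 86.3 km): east 86.3 sin 97° = 85.66, north 86.3 cos 97° = -10.52
Leg 2 (118°, 20.7 km): east 20.7 sin 118° = 18.28, north 20.7 cos 118° = -9.72
Leg 3 (044°, 39.6 km): east 39.6 sin 44° = 27.51, north 39.6 cos 44° = 28.49
Net: 131.44 east, 8.25 north. Distance = √((131.44)² + (8.25)²) = 131.701 km.

131.7 km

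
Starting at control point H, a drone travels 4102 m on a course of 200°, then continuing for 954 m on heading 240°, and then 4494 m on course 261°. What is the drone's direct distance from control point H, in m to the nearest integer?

Leg 1 (200°, 4102 m): east 4102 sin 200° = -1402.97, north 4102 cos 200° = -3854.62
Leg 2 (240°, 954 m): east 954 sin 240° = -826.19, north 954 cos 240° = -477.00
Leg 3 (261°, 4494 m): east 4494 sin 261° = -4438.67, north 4494 cos 261° = -703.02
Net: -6667.83 east, -5034.64 north. Distance = √((-6667.83)² + (-5034.64)²) = 8355.086 m.

8355 m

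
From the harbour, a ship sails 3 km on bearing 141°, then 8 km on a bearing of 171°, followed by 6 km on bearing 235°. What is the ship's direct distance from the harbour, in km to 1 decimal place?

Leg 1 (141°, 3 km): east 3 sin 141° = 1.89, north 3 cos 141° = -2.33
Leg 2 (171°, 8 km): east 8 sin 171° = 1.25, north 8 cos 171° = -7.90
Leg 3 (235°, 6 km): east 6 sin 235° = -4.91, north 6 cos 235° = -3.44
Net: -1.78 east, -13.67 north. Distance = √((-1.78)² + (-13.67)²) = 13.789 km.

13.8 km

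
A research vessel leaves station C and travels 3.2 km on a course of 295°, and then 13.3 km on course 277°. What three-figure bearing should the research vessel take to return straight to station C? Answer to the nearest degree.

100°

Leg 1 (295°, 3.2 km): east 3.2 sin 295° = -2.90, north 3.2 cos 295° = 1.35
Leg 2 (277°, 13.3 km): east 13.3 sin 277° = -13.20, north 13.3 cos 277° = 1.62
Net displacement: -16.10 east, 2.97 north. Direction back to start is (16.10, -2.97): bearing = atan2(16.10, -2.97) mod 360° = 100.46° ≈ 100°.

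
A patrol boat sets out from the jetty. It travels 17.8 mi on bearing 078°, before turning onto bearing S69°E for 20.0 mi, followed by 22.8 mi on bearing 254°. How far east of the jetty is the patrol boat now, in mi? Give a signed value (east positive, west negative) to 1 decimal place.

Leg 1 (078°, 17.8 mi): east 17.8 sin 78° = 17.41, north 17.8 cos 78° = 3.70
Leg 2 (S69°E, 20.0 mi): east 20.0 sin 111° = 18.67, north 20.0 cos 111° = -7.17
Leg 3 (254°, 22.8 mi): east 22.8 sin 254° = -21.92, north 22.8 cos 254° = -6.28
Net east component: 14.17 mi.

14.2 mi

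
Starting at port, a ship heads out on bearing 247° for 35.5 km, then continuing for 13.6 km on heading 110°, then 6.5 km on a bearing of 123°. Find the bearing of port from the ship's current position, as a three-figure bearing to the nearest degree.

033°

Leg 1 (247°, 35.5 km): east 35.5 sin 247° = -32.68, north 35.5 cos 247° = -13.87
Leg 2 (110°, 13.6 km): east 13.6 sin 110° = 12.78, north 13.6 cos 110° = -4.65
Leg 3 (123°, 6.5 km): east 6.5 sin 123° = 5.45, north 6.5 cos 123° = -3.54
Net displacement: -14.45 east, -22.06 north. Direction back to start is (14.45, 22.06): bearing = atan2(14.45, 22.06) mod 360° = 33.22° ≈ 033°.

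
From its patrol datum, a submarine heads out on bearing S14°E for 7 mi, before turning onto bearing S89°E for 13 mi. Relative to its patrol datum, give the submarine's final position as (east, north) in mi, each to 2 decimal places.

Leg 1 (S14°E, 7 mi): east 7 sin 166° = 1.69, north 7 cos 166° = -6.79
Leg 2 (S89°E, 13 mi): east 13 sin 91° = 13.00, north 13 cos 91° = -0.23
Summing: 14.69 mi east, -7.02 mi north → (14.69, -7.02).

(14.69, -7.02)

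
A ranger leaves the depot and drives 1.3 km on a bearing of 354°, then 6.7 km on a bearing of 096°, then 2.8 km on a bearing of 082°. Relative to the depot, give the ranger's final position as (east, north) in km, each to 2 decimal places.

(9.30, 0.98)

Leg 1 (354°, 1.3 km): east 1.3 sin 354° = -0.14, north 1.3 cos 354° = 1.29
Leg 2 (096°, 6.7 km): east 6.7 sin 96° = 6.66, north 6.7 cos 96° = -0.70
Leg 3 (082°, 2.8 km): east 2.8 sin 82° = 2.77, north 2.8 cos 82° = 0.39
Summing: 9.30 km east, 0.98 km north → (9.30, 0.98).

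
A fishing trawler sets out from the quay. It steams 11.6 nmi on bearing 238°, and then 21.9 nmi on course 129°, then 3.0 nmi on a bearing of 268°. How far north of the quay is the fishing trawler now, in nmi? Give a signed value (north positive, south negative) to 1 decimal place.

-20.0 nmi

Leg 1 (238°, 11.6 nmi): east 11.6 sin 238° = -9.84, north 11.6 cos 238° = -6.15
Leg 2 (129°, 21.9 nmi): east 21.9 sin 129° = 17.02, north 21.9 cos 129° = -13.78
Leg 3 (268°, 3.0 nmi): east 3.0 sin 268° = -3.00, north 3.0 cos 268° = -0.10
Net north component: -20.03 nmi.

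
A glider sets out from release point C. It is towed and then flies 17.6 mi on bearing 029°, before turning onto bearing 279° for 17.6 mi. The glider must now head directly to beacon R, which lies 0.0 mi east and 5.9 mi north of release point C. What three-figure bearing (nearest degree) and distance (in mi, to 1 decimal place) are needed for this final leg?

Leg 1 (029°, 17.6 mi): east 17.6 sin 29° = 8.53, north 17.6 cos 29° = 15.39
Leg 2 (279°, 17.6 mi): east 17.6 sin 279° = -17.38, north 17.6 cos 279° = 2.75
Current position: (-8.85, 18.15). Target: (0.0, 5.9). Remaining: Δeast = 8.85, Δnorth = -12.25.
Bearing = atan2(8.85, -12.25) mod 360° = 144.14°; distance = √((8.85)² + (-12.25)²) = 15.110 mi.

144°, 15.1 mi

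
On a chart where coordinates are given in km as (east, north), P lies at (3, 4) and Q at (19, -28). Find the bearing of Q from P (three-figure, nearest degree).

Δeast = 19 − 3 = 16.00; Δnorth = -28 − 4 = -32.00.
Bearing = atan2(Δeast, Δnorth) mod 360° = 153.43° ≈ 153°.

153°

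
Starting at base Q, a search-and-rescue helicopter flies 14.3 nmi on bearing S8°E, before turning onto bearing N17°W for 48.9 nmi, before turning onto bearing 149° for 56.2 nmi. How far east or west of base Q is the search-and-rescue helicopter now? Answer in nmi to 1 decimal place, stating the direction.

16.6 nmi east

Leg 1 (S8°E, 14.3 nmi): east 14.3 sin 172° = 1.99, north 14.3 cos 172° = -14.16
Leg 2 (N17°W, 48.9 nmi): east 48.9 sin 343° = -14.30, north 48.9 cos 343° = 46.76
Leg 3 (149°, 56.2 nmi): east 56.2 sin 149° = 28.95, north 56.2 cos 149° = -48.17
Net east component: 16.64 nmi.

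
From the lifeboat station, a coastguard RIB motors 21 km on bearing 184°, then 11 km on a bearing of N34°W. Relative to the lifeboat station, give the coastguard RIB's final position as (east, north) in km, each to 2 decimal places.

(-7.62, -11.83)

Leg 1 (184°, 21 km): east 21 sin 184° = -1.46, north 21 cos 184° = -20.95
Leg 2 (N34°W, 11 km): east 11 sin 326° = -6.15, north 11 cos 326° = 9.12
Summing: -7.62 km east, -11.83 km north → (-7.62, -11.83).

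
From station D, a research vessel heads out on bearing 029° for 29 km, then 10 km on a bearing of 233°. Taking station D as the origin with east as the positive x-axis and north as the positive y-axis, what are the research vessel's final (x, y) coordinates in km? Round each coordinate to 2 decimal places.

(6.07, 19.35)

Leg 1 (029°, 29 km): east 29 sin 29° = 14.06, north 29 cos 29° = 25.36
Leg 2 (233°, 10 km): east 10 sin 233° = -7.99, north 10 cos 233° = -6.02
Summing: 6.07 km east, 19.35 km north → (6.07, 19.35).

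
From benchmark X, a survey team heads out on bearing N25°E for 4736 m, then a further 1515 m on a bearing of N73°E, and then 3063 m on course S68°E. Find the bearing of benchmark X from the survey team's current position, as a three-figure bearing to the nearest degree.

240°

Leg 1 (N25°E, 4736 m): east 4736 sin 25° = 2001.52, north 4736 cos 25° = 4292.27
Leg 2 (N73°E, 1515 m): east 1515 sin 73° = 1448.80, north 1515 cos 73° = 442.94
Leg 3 (S68°E, 3063 m): east 3063 sin 112° = 2839.96, north 3063 cos 112° = -1147.42
Net displacement: 6290.29 east, 3587.80 north. Direction back to start is (-6290.29, -3587.80): bearing = atan2(-6290.29, -3587.80) mod 360° = 240.30° ≈ 240°.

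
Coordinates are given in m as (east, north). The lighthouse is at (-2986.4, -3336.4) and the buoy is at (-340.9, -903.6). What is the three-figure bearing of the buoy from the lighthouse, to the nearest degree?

047°

Δeast = -340.9 − -2986.4 = 2645.50; Δnorth = -903.6 − -3336.4 = 2432.80.
Bearing = atan2(Δeast, Δnorth) mod 360° = 47.40° ≈ 047°.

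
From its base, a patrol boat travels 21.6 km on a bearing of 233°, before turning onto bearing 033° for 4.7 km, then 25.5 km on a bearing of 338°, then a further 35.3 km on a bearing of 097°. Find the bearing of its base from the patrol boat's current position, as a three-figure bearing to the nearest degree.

Leg 1 (233°, 21.6 km): east 21.6 sin 233° = -17.25, north 21.6 cos 233° = -13.00
Leg 2 (033°, 4.7 km): east 4.7 sin 33° = 2.56, north 4.7 cos 33° = 3.94
Leg 3 (338°, 25.5 km): east 25.5 sin 338° = -9.55, north 25.5 cos 338° = 23.64
Leg 4 (097°, 35.3 km): east 35.3 sin 97° = 35.04, north 35.3 cos 97° = -4.30
Net displacement: 10.79 east, 10.28 north. Direction back to start is (-10.79, -10.28): bearing = atan2(-10.79, -10.28) mod 360° = 226.39° ≈ 226°.

226°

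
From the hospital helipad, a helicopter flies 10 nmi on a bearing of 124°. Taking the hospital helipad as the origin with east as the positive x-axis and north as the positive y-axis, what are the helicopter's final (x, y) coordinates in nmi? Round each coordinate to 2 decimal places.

Leg 1 (124°, 10 nmi): east 10 sin 124° = 8.29, north 10 cos 124° = -5.59
Summing: 8.29 nmi east, -5.59 nmi north → (8.29, -5.59).

(8.29, -5.59)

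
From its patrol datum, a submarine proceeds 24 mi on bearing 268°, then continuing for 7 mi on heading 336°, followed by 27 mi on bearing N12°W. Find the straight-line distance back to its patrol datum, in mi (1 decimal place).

Leg 1 (268°, 24 mi): east 24 sin 268° = -23.99, north 24 cos 268° = -0.84
Leg 2 (336°, 7 mi): east 7 sin 336° = -2.85, north 7 cos 336° = 6.39
Leg 3 (N12°W, 27 mi): east 27 sin 348° = -5.61, north 27 cos 348° = 26.41
Net: -32.45 east, 31.97 north. Distance = √((-32.45)² + (31.97)²) = 45.548 mi.

45.5 mi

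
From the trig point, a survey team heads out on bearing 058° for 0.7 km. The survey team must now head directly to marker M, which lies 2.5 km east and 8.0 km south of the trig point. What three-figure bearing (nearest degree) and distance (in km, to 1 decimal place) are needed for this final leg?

167°, 8.6 km

Leg 1 (058°, 0.7 km): east 0.7 sin 58° = 0.59, north 0.7 cos 58° = 0.37
Current position: (0.59, 0.37). Target: (2.5, -8.0). Remaining: Δeast = 1.91, Δnorth = -8.37.
Bearing = atan2(1.91, -8.37) mod 360° = 167.17°; distance = √((1.91)² + (-8.37)²) = 8.585 km.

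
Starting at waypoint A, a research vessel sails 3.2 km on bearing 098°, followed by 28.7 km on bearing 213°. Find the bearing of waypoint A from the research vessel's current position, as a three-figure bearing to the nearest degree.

027°

Leg 1 (098°, 3.2 km): east 3.2 sin 98° = 3.17, north 3.2 cos 98° = -0.45
Leg 2 (213°, 28.7 km): east 28.7 sin 213° = -15.63, north 28.7 cos 213° = -24.07
Net displacement: -12.46 east, -24.52 north. Direction back to start is (12.46, 24.52): bearing = atan2(12.46, 24.52) mod 360° = 26.95° ≈ 027°.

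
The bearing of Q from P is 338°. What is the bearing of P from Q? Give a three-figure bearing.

Back-bearing = 338° − 180° = 158°.

158°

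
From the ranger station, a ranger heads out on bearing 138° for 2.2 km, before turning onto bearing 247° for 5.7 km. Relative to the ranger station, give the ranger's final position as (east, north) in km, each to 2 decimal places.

Leg 1 (138°, 2.2 km): east 2.2 sin 138° = 1.47, north 2.2 cos 138° = -1.63
Leg 2 (247°, 5.7 km): east 5.7 sin 247° = -5.25, north 5.7 cos 247° = -2.23
Summing: -3.77 km east, -3.86 km north → (-3.77, -3.86).

(-3.77, -3.86)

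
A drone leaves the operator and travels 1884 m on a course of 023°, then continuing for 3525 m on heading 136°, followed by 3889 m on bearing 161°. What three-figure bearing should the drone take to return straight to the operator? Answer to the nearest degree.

Leg 1 (023°, 1884 m): east 1884 sin 23° = 736.14, north 1884 cos 23° = 1734.23
Leg 2 (136°, 3525 m): east 3525 sin 136° = 2448.67, north 3525 cos 136° = -2535.67
Leg 3 (161°, 3889 m): east 3889 sin 161° = 1266.13, north 3889 cos 161° = -3677.12
Net displacement: 4450.94 east, -4478.56 north. Direction back to start is (-4450.94, 4478.56): bearing = atan2(-4450.94, 4478.56) mod 360° = 315.18° ≈ 315°.

315°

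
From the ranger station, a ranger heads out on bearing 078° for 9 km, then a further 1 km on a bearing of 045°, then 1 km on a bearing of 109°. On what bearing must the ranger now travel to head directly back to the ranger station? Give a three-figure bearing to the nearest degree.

258°

Leg 1 (078°, 9 km): east 9 sin 78° = 8.80, north 9 cos 78° = 1.87
Leg 2 (045°, 1 km): east 1 sin 45° = 0.71, north 1 cos 45° = 0.71
Leg 3 (109°, 1 km): east 1 sin 109° = 0.95, north 1 cos 109° = -0.33
Net displacement: 10.46 east, 2.25 north. Direction back to start is (-10.46, -2.25): bearing = atan2(-10.46, -2.25) mod 360° = 257.84° ≈ 258°.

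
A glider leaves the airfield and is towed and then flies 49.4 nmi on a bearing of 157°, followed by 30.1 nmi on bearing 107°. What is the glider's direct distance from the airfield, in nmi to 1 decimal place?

72.5 nmi

Leg 1 (157°, 49.4 nmi): east 49.4 sin 157° = 19.30, north 49.4 cos 157° = -45.47
Leg 2 (107°, 30.1 nmi): east 30.1 sin 107° = 28.78, north 30.1 cos 107° = -8.80
Net: 48.09 east, -54.27 north. Distance = √((48.09)² + (-54.27)²) = 72.512 nmi.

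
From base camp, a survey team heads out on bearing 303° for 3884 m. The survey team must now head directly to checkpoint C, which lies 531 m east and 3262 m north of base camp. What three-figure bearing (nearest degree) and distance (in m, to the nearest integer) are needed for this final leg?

073°, 3958 m

Leg 1 (303°, 3884 m): east 3884 sin 303° = -3257.40, north 3884 cos 303° = 2115.38
Current position: (-3257.40, 2115.38). Target: (531, 3262). Remaining: Δeast = 3788.40, Δnorth = 1146.62.
Bearing = atan2(3788.40, 1146.62) mod 360° = 73.16°; distance = √((3788.40)² + (1146.62)²) = 3958.117 m.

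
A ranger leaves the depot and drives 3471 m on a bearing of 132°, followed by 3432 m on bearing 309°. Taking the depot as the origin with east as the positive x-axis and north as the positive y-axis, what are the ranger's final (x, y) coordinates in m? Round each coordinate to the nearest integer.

Leg 1 (132°, 3471 m): east 3471 sin 132° = 2579.46, north 3471 cos 132° = -2322.55
Leg 2 (309°, 3432 m): east 3432 sin 309° = -2667.16, north 3432 cos 309° = 2159.83
Summing: -87.71 m east, -162.72 m north → (-88, -163).

(-88, -163)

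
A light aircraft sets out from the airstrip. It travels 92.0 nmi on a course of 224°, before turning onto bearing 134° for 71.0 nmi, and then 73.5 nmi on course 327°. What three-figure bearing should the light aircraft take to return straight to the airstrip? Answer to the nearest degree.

Leg 1 (224°, 92.0 nmi): east 92.0 sin 224° = -63.91, north 92.0 cos 224° = -66.18
Leg 2 (134°, 71.0 nmi): east 71.0 sin 134° = 51.07, north 71.0 cos 134° = -49.32
Leg 3 (327°, 73.5 nmi): east 73.5 sin 327° = -40.03, north 73.5 cos 327° = 61.64
Net displacement: -52.87 east, -53.86 north. Direction back to start is (52.87, 53.86): bearing = atan2(52.87, 53.86) mod 360° = 44.47° ≈ 044°.

044°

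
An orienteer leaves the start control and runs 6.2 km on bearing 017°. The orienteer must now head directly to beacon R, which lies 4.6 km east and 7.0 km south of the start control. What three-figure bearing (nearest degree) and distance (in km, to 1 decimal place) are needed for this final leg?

Leg 1 (017°, 6.2 km): east 6.2 sin 17° = 1.81, north 6.2 cos 17° = 5.93
Current position: (1.81, 5.93). Target: (4.6, -7.0). Remaining: Δeast = 2.79, Δnorth = -12.93.
Bearing = atan2(2.79, -12.93) mod 360° = 167.83°; distance = √((2.79)² + (-12.93)²) = 13.226 km.

168°, 13.2 km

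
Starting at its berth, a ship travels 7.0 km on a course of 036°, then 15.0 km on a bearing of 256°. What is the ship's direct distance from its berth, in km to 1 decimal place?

Leg 1 (036°, 7.0 km): east 7.0 sin 36° = 4.11, north 7.0 cos 36° = 5.66
Leg 2 (256°, 15.0 km): east 15.0 sin 256° = -14.55, north 15.0 cos 256° = -3.63
Net: -10.44 east, 2.03 north. Distance = √((-10.44)² + (2.03)²) = 10.636 km.

10.6 km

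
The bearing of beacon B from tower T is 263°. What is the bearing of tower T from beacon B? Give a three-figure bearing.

083°

Back-bearing = 263° − 180° = 083°.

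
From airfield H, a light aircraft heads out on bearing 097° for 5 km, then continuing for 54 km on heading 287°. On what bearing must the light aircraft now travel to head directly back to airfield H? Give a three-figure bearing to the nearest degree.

Leg 1 (097°, 5 km): east 5 sin 97° = 4.96, north 5 cos 97° = -0.61
Leg 2 (287°, 54 km): east 54 sin 287° = -51.64, north 54 cos 287° = 15.79
Net displacement: -46.68 east, 15.18 north. Direction back to start is (46.68, -15.18): bearing = atan2(46.68, -15.18) mod 360° = 108.01° ≈ 108°.

108°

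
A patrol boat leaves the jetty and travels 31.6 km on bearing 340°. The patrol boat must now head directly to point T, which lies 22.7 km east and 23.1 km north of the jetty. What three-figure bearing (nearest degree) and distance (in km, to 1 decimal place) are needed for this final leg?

Leg 1 (340°, 31.6 km): east 31.6 sin 340° = -10.81, north 31.6 cos 340° = 29.69
Current position: (-10.81, 29.69). Target: (22.7, 23.1). Remaining: Δeast = 33.51, Δnorth = -6.59.
Bearing = atan2(33.51, -6.59) mod 360° = 101.13°; distance = √((33.51)² + (-6.59)²) = 34.151 km.

101°, 34.2 km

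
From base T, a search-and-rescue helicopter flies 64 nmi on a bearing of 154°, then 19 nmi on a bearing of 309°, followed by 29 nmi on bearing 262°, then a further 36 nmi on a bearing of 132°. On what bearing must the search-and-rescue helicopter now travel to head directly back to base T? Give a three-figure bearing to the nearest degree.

351°

Leg 1 (154°, 64 nmi): east 64 sin 154° = 28.06, north 64 cos 154° = -57.52
Leg 2 (309°, 19 nmi): east 19 sin 309° = -14.77, north 19 cos 309° = 11.96
Leg 3 (262°, 29 nmi): east 29 sin 262° = -28.72, north 29 cos 262° = -4.04
Leg 4 (132°, 36 nmi): east 36 sin 132° = 26.75, north 36 cos 132° = -24.09
Net displacement: 11.33 east, -73.69 north. Direction back to start is (-11.33, 73.69): bearing = atan2(-11.33, 73.69) mod 360° = 351.26° ≈ 351°.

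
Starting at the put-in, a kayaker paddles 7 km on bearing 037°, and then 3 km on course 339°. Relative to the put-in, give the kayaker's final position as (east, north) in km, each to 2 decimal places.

Leg 1 (037°, 7 km): east 7 sin 37° = 4.21, north 7 cos 37° = 5.59
Leg 2 (339°, 3 km): east 3 sin 339° = -1.08, north 3 cos 339° = 2.80
Summing: 3.14 km east, 8.39 km north → (3.14, 8.39).

(3.14, 8.39)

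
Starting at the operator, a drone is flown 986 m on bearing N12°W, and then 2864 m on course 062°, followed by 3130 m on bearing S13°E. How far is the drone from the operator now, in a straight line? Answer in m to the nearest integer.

3117 m

Leg 1 (N12°W, 986 m): east 986 sin 348° = -205.00, north 986 cos 348° = 964.45
Leg 2 (062°, 2864 m): east 2864 sin 62° = 2528.76, north 2864 cos 62° = 1344.57
Leg 3 (S13°E, 3130 m): east 3130 sin 167° = 704.10, north 3130 cos 167° = -3049.78
Net: 3027.86 east, -740.76 north. Distance = √((3027.86)² + (-740.76)²) = 3117.153 m.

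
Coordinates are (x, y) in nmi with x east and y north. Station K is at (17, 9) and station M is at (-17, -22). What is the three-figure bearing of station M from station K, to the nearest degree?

228°

Δeast = -17 − 17 = -34.00; Δnorth = -22 − 9 = -31.00.
Bearing = atan2(Δeast, Δnorth) mod 360° = 227.64° ≈ 228°.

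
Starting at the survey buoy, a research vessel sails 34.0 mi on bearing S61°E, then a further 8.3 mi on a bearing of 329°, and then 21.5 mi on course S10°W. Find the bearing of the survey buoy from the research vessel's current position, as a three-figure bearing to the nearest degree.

Leg 1 (S61°E, 34.0 mi): east 34.0 sin 119° = 29.74, north 34.0 cos 119° = -16.48
Leg 2 (329°, 8.3 mi): east 8.3 sin 329° = -4.27, north 8.3 cos 329° = 7.11
Leg 3 (S10°W, 21.5 mi): east 21.5 sin 190° = -3.73, north 21.5 cos 190° = -21.17
Net displacement: 21.73 east, -30.54 north. Direction back to start is (-21.73, 30.54): bearing = atan2(-21.73, 30.54) mod 360° = 324.57° ≈ 325°.

325°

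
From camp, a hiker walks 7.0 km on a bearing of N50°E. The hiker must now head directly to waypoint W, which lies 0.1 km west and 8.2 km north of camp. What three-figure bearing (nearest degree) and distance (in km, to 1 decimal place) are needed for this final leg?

304°, 6.6 km

Leg 1 (N50°E, 7.0 km): east 7.0 sin 50° = 5.36, north 7.0 cos 50° = 4.50
Current position: (5.36, 4.50). Target: (-0.1, 8.2). Remaining: Δeast = -5.46, Δnorth = 3.70.
Bearing = atan2(-5.46, 3.70) mod 360° = 304.12°; distance = √((-5.46)² + (3.70)²) = 6.598 km.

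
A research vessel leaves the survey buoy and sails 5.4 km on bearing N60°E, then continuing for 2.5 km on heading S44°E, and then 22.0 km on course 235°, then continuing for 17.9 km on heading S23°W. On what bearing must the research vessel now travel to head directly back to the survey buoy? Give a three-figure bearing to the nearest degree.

033°

Leg 1 (N60°E, 5.4 km): east 5.4 sin 60° = 4.68, north 5.4 cos 60° = 2.70
Leg 2 (S44°E, 2.5 km): east 2.5 sin 136° = 1.74, north 2.5 cos 136° = -1.80
Leg 3 (235°, 22.0 km): east 22.0 sin 235° = -18.02, north 22.0 cos 235° = -12.62
Leg 4 (S23°W, 17.9 km): east 17.9 sin 203° = -6.99, north 17.9 cos 203° = -16.48
Net displacement: -18.60 east, -28.19 north. Direction back to start is (18.60, 28.19): bearing = atan2(18.60, 28.19) mod 360° = 33.42° ≈ 033°.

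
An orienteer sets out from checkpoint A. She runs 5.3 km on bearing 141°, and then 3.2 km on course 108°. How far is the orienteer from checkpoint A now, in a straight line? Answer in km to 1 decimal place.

Leg 1 (141°, 5.3 km): east 5.3 sin 141° = 3.34, north 5.3 cos 141° = -4.12
Leg 2 (108°, 3.2 km): east 3.2 sin 108° = 3.04, north 3.2 cos 108° = -0.99
Net: 6.38 east, -5.11 north. Distance = √((6.38)² + (-5.11)²) = 8.172 km.

8.2 km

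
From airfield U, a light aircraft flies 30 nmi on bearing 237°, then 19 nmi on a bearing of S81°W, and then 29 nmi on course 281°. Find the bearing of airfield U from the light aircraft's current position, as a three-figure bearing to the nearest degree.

Leg 1 (237°, 30 nmi): east 30 sin 237° = -25.16, north 30 cos 237° = -16.34
Leg 2 (S81°W, 19 nmi): east 19 sin 261° = -18.77, north 19 cos 261° = -2.97
Leg 3 (281°, 29 nmi): east 29 sin 281° = -28.47, north 29 cos 281° = 5.53
Net displacement: -72.39 east, -13.78 north. Direction back to start is (72.39, 13.78): bearing = atan2(72.39, 13.78) mod 360° = 79.22° ≈ 079°.

079°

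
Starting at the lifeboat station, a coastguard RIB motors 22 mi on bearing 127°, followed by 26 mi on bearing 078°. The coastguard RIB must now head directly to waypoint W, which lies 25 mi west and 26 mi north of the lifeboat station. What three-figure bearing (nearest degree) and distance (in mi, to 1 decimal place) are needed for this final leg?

296°, 76.0 mi

Leg 1 (127°, 22 mi): east 22 sin 127° = 17.57, north 22 cos 127° = -13.24
Leg 2 (078°, 26 mi): east 26 sin 78° = 25.43, north 26 cos 78° = 5.41
Current position: (43.00, -7.83). Target: (-25, 26). Remaining: Δeast = -68.00, Δnorth = 33.83.
Bearing = atan2(-68.00, 33.83) mod 360° = 296.45°; distance = √((-68.00)² + (33.83)²) = 75.954 mi.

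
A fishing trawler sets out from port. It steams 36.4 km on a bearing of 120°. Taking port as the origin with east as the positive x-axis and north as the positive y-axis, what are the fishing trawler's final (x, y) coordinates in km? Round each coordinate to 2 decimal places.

Leg 1 (120°, 36.4 km): east 36.4 sin 120° = 31.52, north 36.4 cos 120° = -18.20
Summing: 31.52 km east, -18.20 km north → (31.52, -18.20).

(31.52, -18.20)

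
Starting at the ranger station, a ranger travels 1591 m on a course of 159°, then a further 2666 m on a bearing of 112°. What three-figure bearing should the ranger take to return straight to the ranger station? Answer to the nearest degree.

Leg 1 (159°, 1591 m): east 1591 sin 159° = 570.16, north 1591 cos 159° = -1485.33
Leg 2 (112°, 2666 m): east 2666 sin 112° = 2471.87, north 2666 cos 112° = -998.70
Net displacement: 3042.04 east, -2484.03 north. Direction back to start is (-3042.04, 2484.03): bearing = atan2(-3042.04, 2484.03) mod 360° = 309.23° ≈ 309°.

309°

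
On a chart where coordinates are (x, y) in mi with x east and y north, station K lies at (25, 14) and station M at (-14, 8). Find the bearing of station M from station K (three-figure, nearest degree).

Δeast = -14 − 25 = -39.00; Δnorth = 8 − 14 = -6.00.
Bearing = atan2(Δeast, Δnorth) mod 360° = 261.25° ≈ 261°.

261°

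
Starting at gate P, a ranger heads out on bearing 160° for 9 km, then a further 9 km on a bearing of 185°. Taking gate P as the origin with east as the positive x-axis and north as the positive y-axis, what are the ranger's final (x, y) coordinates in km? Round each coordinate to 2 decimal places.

(2.29, -17.42)

Leg 1 (160°, 9 km): east 9 sin 160° = 3.08, north 9 cos 160° = -8.46
Leg 2 (185°, 9 km): east 9 sin 185° = -0.78, north 9 cos 185° = -8.97
Summing: 2.29 km east, -17.42 km north → (2.29, -17.42).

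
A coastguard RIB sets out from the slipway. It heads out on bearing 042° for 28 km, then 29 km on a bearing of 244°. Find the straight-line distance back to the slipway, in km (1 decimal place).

Leg 1 (042°, 28 km): east 28 sin 42° = 18.74, north 28 cos 42° = 20.81
Leg 2 (244°, 29 km): east 29 sin 244° = -26.07, north 29 cos 244° = -12.71
Net: -7.33 east, 8.10 north. Distance = √((-7.33)² + (8.10)²) = 10.920 km.

10.9 km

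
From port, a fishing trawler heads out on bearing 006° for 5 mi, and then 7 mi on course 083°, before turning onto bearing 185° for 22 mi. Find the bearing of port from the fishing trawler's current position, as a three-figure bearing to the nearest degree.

Leg 1 (006°, 5 mi): east 5 sin 6° = 0.52, north 5 cos 6° = 4.97
Leg 2 (083°, 7 mi): east 7 sin 83° = 6.95, north 7 cos 83° = 0.85
Leg 3 (185°, 22 mi): east 22 sin 185° = -1.92, north 22 cos 185° = -21.92
Net displacement: 5.55 east, -16.09 north. Direction back to start is (-5.55, 16.09): bearing = atan2(-5.55, 16.09) mod 360° = 340.96° ≈ 341°.

341°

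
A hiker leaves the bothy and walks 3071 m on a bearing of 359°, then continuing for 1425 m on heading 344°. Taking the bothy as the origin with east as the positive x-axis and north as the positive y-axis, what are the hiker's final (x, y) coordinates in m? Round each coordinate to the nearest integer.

(-446, 4440)

Leg 1 (359°, 3071 m): east 3071 sin 359° = -53.60, north 3071 cos 359° = 3070.53
Leg 2 (344°, 1425 m): east 1425 sin 344° = -392.78, north 1425 cos 344° = 1369.80
Summing: -446.38 m east, 4440.33 m north → (-446, 4440).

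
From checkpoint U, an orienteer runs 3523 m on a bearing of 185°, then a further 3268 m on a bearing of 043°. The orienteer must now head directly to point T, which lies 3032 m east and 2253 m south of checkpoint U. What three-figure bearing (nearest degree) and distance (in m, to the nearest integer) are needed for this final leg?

Leg 1 (185°, 3523 m): east 3523 sin 185° = -307.05, north 3523 cos 185° = -3509.59
Leg 2 (043°, 3268 m): east 3268 sin 43° = 2228.77, north 3268 cos 43° = 2390.06
Current position: (1921.72, -1119.53). Target: (3032, -2253). Remaining: Δeast = 1110.28, Δnorth = -1133.47.
Bearing = atan2(1110.28, -1133.47) mod 360° = 135.59°; distance = √((1110.28)² + (-1133.47)²) = 1586.655 m.

136°, 1587 m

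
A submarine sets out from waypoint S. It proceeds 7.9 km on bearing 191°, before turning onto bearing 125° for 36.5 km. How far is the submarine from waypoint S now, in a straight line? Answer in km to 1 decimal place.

40.4 km

Leg 1 (191°, 7.9 km): east 7.9 sin 191° = -1.51, north 7.9 cos 191° = -7.75
Leg 2 (125°, 36.5 km): east 36.5 sin 125° = 29.90, north 36.5 cos 125° = -20.94
Net: 28.39 east, -28.69 north. Distance = √((28.39)² + (-28.69)²) = 40.364 km.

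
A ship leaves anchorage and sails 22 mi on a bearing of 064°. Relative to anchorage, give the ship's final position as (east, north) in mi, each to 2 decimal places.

(19.77, 9.64)

Leg 1 (064°, 22 mi): east 22 sin 64° = 19.77, north 22 cos 64° = 9.64
Summing: 19.77 mi east, 9.64 mi north → (19.77, 9.64).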